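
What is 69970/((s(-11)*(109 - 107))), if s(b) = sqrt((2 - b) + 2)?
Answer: 6997*sqrt(15)/3 ≈ 9033.1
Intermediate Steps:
s(b) = sqrt(4 - b)
69970/((s(-11)*(109 - 107))) = 69970/((sqrt(4 - 1*(-11))*(109 - 107))) = 69970/((sqrt(4 + 11)*2)) = 69970/((sqrt(15)*2)) = 69970/((2*sqrt(15))) = 69970*(sqrt(15)/30) = 6997*sqrt(15)/3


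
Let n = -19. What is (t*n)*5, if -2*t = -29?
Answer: -2755/2 ≈ -1377.5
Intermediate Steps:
t = 29/2 (t = -1/2*(-29) = 29/2 ≈ 14.500)
(t*n)*5 = ((29/2)*(-19))*5 = -551/2*5 = -2755/2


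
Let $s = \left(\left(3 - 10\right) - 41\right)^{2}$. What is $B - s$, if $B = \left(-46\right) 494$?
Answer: $-25028$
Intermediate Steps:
$B = -22724$
$s = 2304$ ($s = \left(-7 - 41\right)^{2} = \left(-48\right)^{2} = 2304$)
$B - s = -22724 - 2304 = -25028$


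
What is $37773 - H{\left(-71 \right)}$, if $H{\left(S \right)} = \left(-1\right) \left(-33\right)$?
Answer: $37740$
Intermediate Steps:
$H{\left(S \right)} = 33$
$37773 - H{\left(-71 \right)} = 37773 - 33 = 37740$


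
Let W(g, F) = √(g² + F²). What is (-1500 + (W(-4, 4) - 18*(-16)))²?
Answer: 1468976 - 9696*√2 ≈ 1.4553e+6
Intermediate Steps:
W(g, F) = √(F² + g²)
(-1500 + (W(-4, 4) - 18*(-16)))² = (-1500 + (√(4² + (-4)²) - 18*(-16)))² = (-1500 + (√(16 + 16) + 288))² = (-1500 + (√32 + 288))² = (-1500 + (4*√2 + 288))² = (-1500 + (288 + 4*√2))² = (-1212 + 4*√2)²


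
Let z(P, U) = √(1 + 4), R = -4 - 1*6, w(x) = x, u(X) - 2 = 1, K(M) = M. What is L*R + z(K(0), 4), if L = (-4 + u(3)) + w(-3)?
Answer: 40 + √5 ≈ 42.236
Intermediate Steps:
u(X) = 3 (u(X) = 2 + 1 = 3)
R = -10 (R = -4 - 6 = -10)
z(P, U) = √5
L = -4 (L = (-4 + 3) - 3 = -1 - 3 = -4)
L*R + z(K(0), 4) = -4*(-10) + √5 = 40 + √5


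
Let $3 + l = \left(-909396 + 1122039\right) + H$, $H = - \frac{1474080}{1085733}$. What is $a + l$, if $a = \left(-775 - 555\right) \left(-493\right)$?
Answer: $\frac{314257687270}{361911} \approx 8.6833 \cdot 10^{5}$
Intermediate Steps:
$H = - \frac{491360}{361911}$ ($H = \left(-1474080\right) \frac{1}{1085733} = - \frac{491360}{361911} \approx -1.3577$)
$a = 655690$ ($a = \left(-1330\right) \left(-493\right) = 655690$)
$l = \frac{76956263680}{361911}$ ($l = -3 + \left(\left(-909396 + 1122039\right) - \frac{491360}{361911}\right) = -3 + \left(212643 - \frac{491360}{361911}\right) = -3 + \frac{76957349413}{361911} = \frac{76956263680}{361911} \approx 2.1264 \cdot 10^{5}$)
$a + l = 655690 + \frac{76956263680}{361911} = \frac{314257687270}{361911}$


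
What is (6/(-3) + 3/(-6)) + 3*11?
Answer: 61/2 ≈ 30.500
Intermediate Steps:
(6/(-3) + 3/(-6)) + 3*11 = (6*(-1/3) + 3*(-1/6)) + 33 = (-2 - 1/2) + 33 = -5/2 + 33 = 61/2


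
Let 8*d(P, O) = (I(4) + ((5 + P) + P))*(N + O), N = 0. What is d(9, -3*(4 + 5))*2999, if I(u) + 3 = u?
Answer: -242919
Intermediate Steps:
I(u) = -3 + u
d(P, O) = O*(6 + 2*P)/8 (d(P, O) = (((-3 + 4) + ((5 + P) + P))*(0 + O))/8 = ((1 + (5 + 2*P))*O)/8 = ((6 + 2*P)*O)/8 = (O*(6 + 2*P))/8 = O*(6 + 2*P)/8)
d(9, -3*(4 + 5))*2999 = ((-3*(4 + 5))*(3 + 9)/4)*2999 = ((1/4)*(-3*9)*12)*2999 = ((1/4)*(-27)*12)*2999 = -81*2999 = -242919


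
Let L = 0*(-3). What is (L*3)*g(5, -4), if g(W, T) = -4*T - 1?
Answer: 0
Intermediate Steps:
L = 0
g(W, T) = -1 - 4*T
(L*3)*g(5, -4) = (0*3)*(-1 - 4*(-4)) = 0*(-1 + 16) = 0*15 = 0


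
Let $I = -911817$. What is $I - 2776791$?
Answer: $-3688608$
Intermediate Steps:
$I - 2776791 = -911817 - 2776791 = -3688608$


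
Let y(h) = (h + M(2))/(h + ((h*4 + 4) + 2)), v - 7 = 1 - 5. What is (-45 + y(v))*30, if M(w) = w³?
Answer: -9340/7 ≈ -1334.3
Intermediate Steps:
v = 3 (v = 7 + (1 - 5) = 7 - 4 = 3)
y(h) = (8 + h)/(6 + 5*h) (y(h) = (h + 2³)/(h + ((h*4 + 4) + 2)) = (h + 8)/(h + ((4*h + 4) + 2)) = (8 + h)/(h + ((4 + 4*h) + 2)) = (8 + h)/(h + (6 + 4*h)) = (8 + h)/(6 + 5*h))
(-45 + y(v))*30 = (-45 + (8 + 3)/(6 + 5*3))*30 = (-45 + 11/(6 + 15))*30 = (-45 + 11/21)*30 = -934/21*30 = -9340/7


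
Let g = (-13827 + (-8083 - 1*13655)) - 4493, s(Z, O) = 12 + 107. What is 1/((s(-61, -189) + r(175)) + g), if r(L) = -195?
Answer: -1/40134 ≈ -2.4917e-5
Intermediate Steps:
s(Z, O) = 119
g = -40058 (g = (-13827 + (-8083 - 13655)) - 4493 = (-13827 - 21738) - 4493 = -35565 - 4493 = -40058)
1/((s(-61, -189) + r(175)) + g) = 1/((119 - 195) - 40058) = 1/(-76 - 40058) = 1/(-40134) = -1/40134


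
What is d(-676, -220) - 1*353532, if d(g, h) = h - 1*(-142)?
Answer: -353610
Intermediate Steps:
d(g, h) = 142 + h (d(g, h) = h + 142 = 142 + h)
d(-676, -220) - 1*353532 = (142 - 220) - 1*353532 = -78 - 353532 = -353610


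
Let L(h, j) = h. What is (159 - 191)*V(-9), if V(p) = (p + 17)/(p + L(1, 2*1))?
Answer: 32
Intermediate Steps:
V(p) = (17 + p)/(1 + p) (V(p) = (p + 17)/(p + 1) = (17 + p)/(1 + p))
(159 - 191)*V(-9) = (159 - 191)*((17 - 9)/(1 - 9)) = -32*8/(-8) = -(-4)*8 = -32*(-1) = 32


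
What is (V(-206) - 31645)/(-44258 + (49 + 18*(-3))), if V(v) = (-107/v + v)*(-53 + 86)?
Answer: 7915727/9118178 ≈ 0.86813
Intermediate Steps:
V(v) = -3531/v + 33*v (V(v) = (v - 107/v)*33 = -3531/v + 33*v)
(V(-206) - 31645)/(-44258 + (49 + 18*(-3))) = ((-3531/(-206) + 33*(-206)) - 31645)/(-44258 + (49 + 18*(-3))) = ((-3531*(-1/206) - 6798) - 31645)/(-44258 + (49 - 54)) = ((3531/206 - 6798) - 31645)/(-44258 - 5) = (-1396857/206 - 31645)/(-44263) = -7915727/206*(-1/44263) = 7915727/9118178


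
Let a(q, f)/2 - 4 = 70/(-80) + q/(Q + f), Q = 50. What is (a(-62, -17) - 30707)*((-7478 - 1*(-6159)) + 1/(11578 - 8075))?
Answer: 1560557088810/38533 ≈ 4.0499e+7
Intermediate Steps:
a(q, f) = 25/4 + 2*q/(50 + f) (a(q, f) = 8 + 2*(70/(-80) + q/(50 + f)) = 8 + 2*(70*(-1/80) + q/(50 + f)) = 8 + 2*(-7/8 + q/(50 + f)) = 8 + (-7/4 + 2*q/(50 + f)) = 25/4 + 2*q/(50 + f))
(a(-62, -17) - 30707)*((-7478 - 1*(-6159)) + 1/(11578 - 8075)) = ((1250 + 8*(-62) + 25*(-17))/(4*(50 - 17)) - 30707)*((-7478 - 1*(-6159)) + 1/(11578 - 8075)) = ((¼)*(1250 - 496 - 425)/33 - 30707)*((-7478 + 6159) + 1/3503) = ((¼)*(1/33)*329 - 30707)*(-1319 + 1/3503) = (329/132 - 30707)*(-4620456/3503) = -4052995/132*(-4620456/3503) = 1560557088810/38533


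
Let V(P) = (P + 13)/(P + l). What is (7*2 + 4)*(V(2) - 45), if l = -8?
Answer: -855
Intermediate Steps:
V(P) = (13 + P)/(-8 + P) (V(P) = (P + 13)/(P - 8) = (13 + P)/(-8 + P))
(7*2 + 4)*(V(2) - 45) = (7*2 + 4)*((13 + 2)/(-8 + 2) - 45) = (14 + 4)*(15/(-6) - 45) = 18*(-1/6*15 - 45) = 18*(-5/2 - 45) = 18*(-95/2) = -855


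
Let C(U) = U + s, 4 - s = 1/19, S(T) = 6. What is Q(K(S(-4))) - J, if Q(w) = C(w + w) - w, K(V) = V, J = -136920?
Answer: 2601669/19 ≈ 1.3693e+5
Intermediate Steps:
s = 75/19 (s = 4 - 1/19 = 75/19 ≈ 3.9474)
C(U) = 75/19 + U (C(U) = U + 75/19 = 75/19 + U)
Q(w) = 75/19 + w (Q(w) = (75/19 + (w + w)) - w = (75/19 + 2*w) - w = 75/19 + w)
Q(K(S(-4))) - J = (75/19 + 6) - 1*(-136920) = 189/19 + 136920 = 2601669/19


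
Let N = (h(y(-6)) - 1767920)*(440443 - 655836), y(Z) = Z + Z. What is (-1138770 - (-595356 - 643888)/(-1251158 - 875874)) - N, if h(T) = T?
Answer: -202494146218298679/531758 ≈ -3.8080e+11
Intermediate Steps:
y(Z) = 2*Z
N = 380800177276 (N = (2*(-6) - 1767920)*(440443 - 655836) = (-12 - 1767920)*(-215393) = -1767932*(-215393) = 380800177276)
(-1138770 - (-595356 - 643888)/(-1251158 - 875874)) - N = (-1138770 - (-595356 - 643888)/(-1251158 - 875874)) - 1*380800177276 = (-1138770 - (-1239244)/(-2127032)) - 380800177276 = (-1138770 - (-1239244)*(-1)/2127032) - 380800177276 = (-1138770 - 1*309811/531758) - 380800177276 = (-1138770 - 309811/531758) - 380800177276 = -605550367471/531758 - 380800177276 = -202494146218298679/531758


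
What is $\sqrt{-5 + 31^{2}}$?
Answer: $2 \sqrt{239} \approx 30.919$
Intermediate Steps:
$\sqrt{-5 + 31^{2}} = \sqrt{-5 + 961} = \sqrt{956} = 2 \sqrt{239}$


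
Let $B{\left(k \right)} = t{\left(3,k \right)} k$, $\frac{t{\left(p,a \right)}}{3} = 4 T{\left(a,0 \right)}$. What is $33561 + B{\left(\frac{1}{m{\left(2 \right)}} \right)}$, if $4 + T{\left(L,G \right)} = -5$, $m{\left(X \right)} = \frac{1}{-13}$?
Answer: $34965$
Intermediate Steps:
$m{\left(X \right)} = - \frac{1}{13}$
$T{\left(L,G \right)} = -9$ ($T{\left(L,G \right)} = -4 - 5 = -9$)
$t{\left(p,a \right)} = -108$ ($t{\left(p,a \right)} = 3 \cdot 4 \left(-9\right) = 3 \left(-36\right) = -108$)
$B{\left(k \right)} = - 108 k$
$33561 + B{\left(\frac{1}{m{\left(2 \right)}} \right)} = 33561 - \frac{108}{- \frac{1}{13}} = 33561 - -1404 = 33561 + 1404 = 34965$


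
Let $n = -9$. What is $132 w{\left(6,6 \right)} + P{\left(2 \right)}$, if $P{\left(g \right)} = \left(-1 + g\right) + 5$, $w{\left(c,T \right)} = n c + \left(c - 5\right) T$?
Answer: $-6330$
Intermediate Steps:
$w{\left(c,T \right)} = - 9 c + T \left(-5 + c\right)$ ($w{\left(c,T \right)} = - 9 c + \left(c - 5\right) T = - 9 c + \left(-5 + c\right) T = - 9 c + T \left(-5 + c\right)$)
$P{\left(g \right)} = 4 + g$
$132 w{\left(6,6 \right)} + P{\left(2 \right)} = 132 \left(\left(-9\right) 6 - 30 + 6 \cdot 6\right) + \left(4 + 2\right) = 132 \left(-54 - 30 + 36\right) + 6 = 132 \left(-48\right) + 6 = -6336 + 6 = -6330$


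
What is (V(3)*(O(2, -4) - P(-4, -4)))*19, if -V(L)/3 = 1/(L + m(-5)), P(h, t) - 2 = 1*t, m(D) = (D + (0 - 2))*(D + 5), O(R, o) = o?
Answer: 38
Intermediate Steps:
m(D) = (-2 + D)*(5 + D) (m(D) = (D - 2)*(5 + D) = (-2 + D)*(5 + D))
P(h, t) = 2 + t (P(h, t) = 2 + 1*t = 2 + t)
V(L) = -3/L (V(L) = -3/(L + (-10 + (-5)² + 3*(-5))) = -3/(L + (-10 + 25 - 15)) = -3/(L + 0) = -3/L)
(V(3)*(O(2, -4) - P(-4, -4)))*19 = ((-3/3)*(-4 - (2 - 4)))*19 = ((-3*⅓)*(-4 - 1*(-2)))*19 = -(-4 + 2)*19 = -1*(-2)*19 = 2*19 = 38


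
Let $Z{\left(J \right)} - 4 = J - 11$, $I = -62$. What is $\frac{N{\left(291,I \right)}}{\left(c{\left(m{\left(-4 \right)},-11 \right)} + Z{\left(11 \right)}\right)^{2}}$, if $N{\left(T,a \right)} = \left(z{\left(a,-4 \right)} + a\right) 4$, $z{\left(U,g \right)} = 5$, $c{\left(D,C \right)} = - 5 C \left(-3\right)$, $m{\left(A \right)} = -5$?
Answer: $- \frac{228}{25921} \approx -0.008796$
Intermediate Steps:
$Z{\left(J \right)} = -7 + J$ ($Z{\left(J \right)} = 4 + \left(J - 11\right) = 4 + \left(-11 + J\right) = -7 + J$)
$c{\left(D,C \right)} = 15 C$
$N{\left(T,a \right)} = 20 + 4 a$ ($N{\left(T,a \right)} = \left(5 + a\right) 4 = 20 + 4 a$)
$\frac{N{\left(291,I \right)}}{\left(c{\left(m{\left(-4 \right)},-11 \right)} + Z{\left(11 \right)}\right)^{2}} = \frac{20 + 4 \left(-62\right)}{\left(15 \left(-11\right) + \left(-7 + 11\right)\right)^{2}} = \frac{20 - 248}{\left(-165 + 4\right)^{2}} = - \frac{228}{\left(-161\right)^{2}} = - \frac{228}{25921}$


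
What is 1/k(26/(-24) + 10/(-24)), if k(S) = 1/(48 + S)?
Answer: 93/2 ≈ 46.500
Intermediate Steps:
1/k(26/(-24) + 10/(-24)) = 1/(1/(48 + (26/(-24) + 10/(-24)))) = 1/(1/(48 + (26*(-1/24) + 10*(-1/24)))) = 1/(1/(48 + (-13/12 - 5/12))) = 1/(1/(48 - 3/2)) = 1/(1/(93/2)) = 1/(2/93) = 93/2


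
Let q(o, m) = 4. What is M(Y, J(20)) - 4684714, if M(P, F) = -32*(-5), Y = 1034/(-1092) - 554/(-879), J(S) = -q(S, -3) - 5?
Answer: -4684554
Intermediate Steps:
J(S) = -9 (J(S) = -1*4 - 5 = -4 - 5 = -9)
Y = -50653/159978 (Y = 1034*(-1/1092) - 554*(-1/879) = -517/546 + 554/879 = -50653/159978 ≈ -0.31662)
M(P, F) = 160
M(Y, J(20)) - 4684714 = 160 - 4684714 = -4684554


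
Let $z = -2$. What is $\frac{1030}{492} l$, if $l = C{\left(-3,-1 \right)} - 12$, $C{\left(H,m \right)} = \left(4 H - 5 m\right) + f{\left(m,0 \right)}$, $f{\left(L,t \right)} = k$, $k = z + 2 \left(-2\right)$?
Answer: $- \frac{12875}{246} \approx -52.337$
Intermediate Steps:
$k = -6$ ($k = -2 + 2 \left(-2\right) = -2 - 4 = -6$)
$f{\left(L,t \right)} = -6$
$C{\left(H,m \right)} = -6 - 5 m + 4 H$ ($C{\left(H,m \right)} = \left(4 H - 5 m\right) - 6 = \left(- 5 m + 4 H\right) - 6 = -6 - 5 m + 4 H$)
$l = -25$ ($l = \left(-6 - -5 + 4 \left(-3\right)\right) - 12 = \left(-6 + 5 - 12\right) - 12 = -13 - 12 = -25$)
$\frac{1030}{492} l = \frac{1030}{492} \left(-25\right) = 1030 \cdot \frac{1}{492} \left(-25\right) = \frac{515}{246} \left(-25\right) = - \frac{12875}{246}$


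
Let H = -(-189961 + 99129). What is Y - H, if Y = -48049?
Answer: -138881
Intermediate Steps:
H = 90832 (H = -1*(-90832) = 90832)
Y - H = -48049 - 1*90832 = -48049 - 90832 = -138881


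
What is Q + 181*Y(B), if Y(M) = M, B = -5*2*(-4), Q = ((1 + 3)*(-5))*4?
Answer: 7160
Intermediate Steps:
Q = -80 (Q = (4*(-5))*4 = -20*4 = -80)
B = 40 (B = -10*(-4) = 40)
Q + 181*Y(B) = -80 + 181*40 = -80 + 7240 = 7160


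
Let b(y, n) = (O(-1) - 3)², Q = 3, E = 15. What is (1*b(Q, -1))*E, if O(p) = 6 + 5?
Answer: 960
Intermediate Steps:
O(p) = 11
b(y, n) = 64 (b(y, n) = (11 - 3)² = 8² = 64)
(1*b(Q, -1))*E = (1*64)*15 = 64*15 = 960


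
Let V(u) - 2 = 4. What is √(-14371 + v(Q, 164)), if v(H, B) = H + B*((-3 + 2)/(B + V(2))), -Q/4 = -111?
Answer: I*√100629545/85 ≈ 118.02*I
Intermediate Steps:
Q = 444 (Q = -4*(-111) = 444)
V(u) = 6 (V(u) = 2 + 4 = 6)
v(H, B) = H - B/(6 + B) (v(H, B) = H + B*((-3 + 2)/(B + 6)) = H + B*(-1/(6 + B)) = H - B/(6 + B))
√(-14371 + v(Q, 164)) = √(-14371 + (-1*164 + 6*444 + 164*444)/(6 + 164)) = √(-14371 + (-164 + 2664 + 72816)/170) = √(-14371 + (1/170)*75316) = √(-14371 + 37658/85) = √(-1183877/85) = I*√100629545/85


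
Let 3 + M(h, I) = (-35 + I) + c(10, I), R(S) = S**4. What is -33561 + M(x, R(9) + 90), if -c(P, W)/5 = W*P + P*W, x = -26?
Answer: -692048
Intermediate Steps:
c(P, W) = -10*P*W (c(P, W) = -5*(W*P + P*W) = -5*(P*W + P*W) = -10*P*W)
M(h, I) = -38 - 99*I (M(h, I) = -3 + ((-35 + I) - 10*10*I) = -3 + ((-35 + I) - 100*I) = -3 + (-35 - 99*I) = -38 - 99*I)
-33561 + M(x, R(9) + 90) = -33561 + (-38 - 99*(9**4 + 90)) = -33561 + (-38 - 99*(6561 + 90)) = -33561 + (-38 - 99*6651) = -33561 + (-38 - 658449) = -33561 - 658487 = -692048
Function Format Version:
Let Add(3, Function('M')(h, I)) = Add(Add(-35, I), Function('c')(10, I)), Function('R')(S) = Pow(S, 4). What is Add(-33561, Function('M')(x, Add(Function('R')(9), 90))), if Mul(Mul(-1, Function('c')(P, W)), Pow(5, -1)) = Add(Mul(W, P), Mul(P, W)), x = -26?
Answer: -692048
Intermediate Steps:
Function('c')(P, W) = Mul(-10, P, W) (Function('c')(P, W) = Mul(-5, Add(Mul(W, P), Mul(P, W))) = Mul(-5, Add(Mul(P, W), Mul(P, W))) = Mul(-5, Mul(2, P, W)) = Mul(-10, P, W))
Function('M')(h, I) = Add(-38, Mul(-99, I)) (Function('M')(h, I) = Add(-3, Add(Add(-35, I), Mul(-10, 10, I))) = Add(-3, Add(Add(-35, I), Mul(-100, I))) = Add(-3, Add(-35, Mul(-99, I))) = Add(-38, Mul(-99, I)))
Add(-33561, Function('M')(x, Add(Function('R')(9), 90))) = Add(-33561, Add(-38, Mul(-99, Add(Pow(9, 4), 90)))) = Add(-33561, Add(-38, Mul(-99, Add(6561, 90)))) = Add(-33561, Add(-38, Mul(-99, 6651))) = Add(-33561, Add(-38, -658449)) = Add(-33561, -658487) = -692048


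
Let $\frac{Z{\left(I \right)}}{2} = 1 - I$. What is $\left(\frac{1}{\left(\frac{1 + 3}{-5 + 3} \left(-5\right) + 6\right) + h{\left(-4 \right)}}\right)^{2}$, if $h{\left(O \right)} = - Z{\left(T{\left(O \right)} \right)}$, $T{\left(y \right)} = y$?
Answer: $\frac{1}{36} \approx 0.027778$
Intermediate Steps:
$Z{\left(I \right)} = 2 - 2 I$ ($Z{\left(I \right)} = 2 \left(1 - I\right) = 2 - 2 I$)
$h{\left(O \right)} = -2 + 2 O$ ($h{\left(O \right)} = - (2 - 2 O) = -2 + 2 O$)
$\left(\frac{1}{\left(\frac{1 + 3}{-5 + 3} \left(-5\right) + 6\right) + h{\left(-4 \right)}}\right)^{2} = \left(\frac{1}{\left(\frac{1 + 3}{-5 + 3} \left(-5\right) + 6\right) + \left(-2 + 2 \left(-4\right)\right)}\right)^{2} = \left(\frac{1}{\left(\frac{4}{-2} \left(-5\right) + 6\right) - 10}\right)^{2} = \left(\frac{1}{\left(4 \left(- \frac{1}{2}\right) \left(-5\right) + 6\right) - 10}\right)^{2} = \left(\frac{1}{\left(\left(-2\right) \left(-5\right) + 6\right) - 10}\right)^{2} = \left(\frac{1}{\left(10 + 6\right) - 10}\right)^{2} = \left(\frac{1}{16 - 10}\right)^{2} = \left(\frac{1}{6}\right)^{2} = \frac{1}{36}$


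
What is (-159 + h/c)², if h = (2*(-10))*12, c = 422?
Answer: 1133601561/44521 ≈ 25462.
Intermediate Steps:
h = -240 (h = -20*12 = -240)
(-159 + h/c)² = (-159 - 240/422)² = (-159 - 240*1/422)² = (-159 - 120/211)² = (-33669/211)² = 1133601561/44521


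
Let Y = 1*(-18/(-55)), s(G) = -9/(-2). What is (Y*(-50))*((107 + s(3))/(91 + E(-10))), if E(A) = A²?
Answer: -20070/2101 ≈ -9.5526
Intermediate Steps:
s(G) = 9/2 (s(G) = -9*(-½) = 9/2)
Y = 18/55 (Y = 1*(-18*(-1/55)) = 1*(18/55) = 18/55 ≈ 0.32727)
(Y*(-50))*((107 + s(3))/(91 + E(-10))) = ((18/55)*(-50))*((107 + 9/2)/(91 + (-10)²)) = -20070/(11*(91 + 100)) = -20070/(11*191) = -180/11*223/382 = -20070/2101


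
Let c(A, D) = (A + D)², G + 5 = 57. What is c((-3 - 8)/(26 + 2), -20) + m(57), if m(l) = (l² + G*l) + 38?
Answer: 5226825/784 ≈ 6666.9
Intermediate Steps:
G = 52 (G = -5 + 57 = 52)
m(l) = 38 + l² + 52*l (m(l) = (l² + 52*l) + 38 = 38 + l² + 52*l)
c((-3 - 8)/(26 + 2), -20) + m(57) = ((-3 - 8)/(26 + 2) - 20)² + (38 + 57² + 52*57) = (-11/28 - 20)² + (38 + 3249 + 2964) = (-11*1/28 - 20)² + 6251 = (-11/28 - 20)² + 6251 = (-571/28)² + 6251 = 326041/784 + 6251 = 5226825/784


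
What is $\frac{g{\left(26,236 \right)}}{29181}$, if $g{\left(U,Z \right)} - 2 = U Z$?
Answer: $\frac{2046}{9727} \approx 0.21034$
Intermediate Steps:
$g{\left(U,Z \right)} = 2 + U Z$
$\frac{g{\left(26,236 \right)}}{29181} = \frac{2 + 26 \cdot 236}{29181} = \left(2 + 6136\right) \frac{1}{29181} = 6138 \cdot \frac{1}{29181} = \frac{2046}{9727}$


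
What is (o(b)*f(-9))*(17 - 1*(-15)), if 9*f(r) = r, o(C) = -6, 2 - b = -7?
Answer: 192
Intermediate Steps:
b = 9 (b = 2 - 1*(-7) = 2 + 7 = 9)
f(r) = r/9
(o(b)*f(-9))*(17 - 1*(-15)) = (-2*(-9)/3)*(17 - 1*(-15)) = (-6*(-1))*(17 + 15) = 6*32 = 192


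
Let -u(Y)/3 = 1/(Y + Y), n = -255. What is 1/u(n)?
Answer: 170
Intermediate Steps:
u(Y) = -3/(2*Y) (u(Y) = -3/(Y + Y) = -3*1/(2*Y) = -3/(2*Y))
1/u(n) = 1/(-3/2/(-255)) = 1/(-3/2*(-1/255)) = 1/(1/170) = 170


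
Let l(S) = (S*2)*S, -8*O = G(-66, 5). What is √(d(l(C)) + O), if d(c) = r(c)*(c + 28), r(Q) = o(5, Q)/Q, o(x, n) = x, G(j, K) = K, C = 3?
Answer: 5*√70/12 ≈ 3.4861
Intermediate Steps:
r(Q) = 5/Q
O = -5/8 (O = -⅛*5 = -5/8 ≈ -0.62500)
l(S) = 2*S² (l(S) = (2*S)*S = 2*S²)
d(c) = 5*(28 + c)/c (d(c) = (5/c)*(c + 28) = (5/c)*(28 + c) = 5*(28 + c)/c)
√(d(l(C)) + O) = √((5 + 140/((2*3²))) - 5/8) = √((5 + 140/((2*9))) - 5/8) = √((5 + 140/18) - 5/8) = √((5 + 140*(1/18)) - 5/8) = √((5 + 70/9) - 5/8) = √(115/9 - 5/8) = √(875/72) = 5*√70/12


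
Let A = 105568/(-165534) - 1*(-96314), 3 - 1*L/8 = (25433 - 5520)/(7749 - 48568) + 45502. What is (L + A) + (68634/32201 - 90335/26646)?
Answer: -86216000364484938265355/322090894800339262 ≈ -2.6768e+5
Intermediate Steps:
L = -14857630144/40819 (L = 24 - 8*((25433 - 5520)/(7749 - 48568) + 45502) = 24 - 8*(19913/(-40819) + 45502) = 24 - 8*(19913*(-1/40819) + 45502) = 24 - 8*(-19913/40819 + 45502) = 24 - 8*1857326225/40819 = 24 - 14858609800/40819 = -14857630144/40819 ≈ -3.6399e+5)
A = 7971568054/82767 (A = 105568*(-1/165534) + 96314 = -52784/82767 + 96314 = 7971568054/82767 ≈ 96313.)
(L + A) + (68634/32201 - 90335/26646) = (-14857630144/40819 + 7971568054/82767) + (68634/32201 - 90335/26646) = -904330037732222/3378466173 + (68634*(1/32201) - 90335*1/26646) = -904330037732222/3378466173 + (68634/32201 - 90335/26646) = -904330037732222/3378466173 - 1080055771/858027846 = -86216000364484938265355/322090894800339262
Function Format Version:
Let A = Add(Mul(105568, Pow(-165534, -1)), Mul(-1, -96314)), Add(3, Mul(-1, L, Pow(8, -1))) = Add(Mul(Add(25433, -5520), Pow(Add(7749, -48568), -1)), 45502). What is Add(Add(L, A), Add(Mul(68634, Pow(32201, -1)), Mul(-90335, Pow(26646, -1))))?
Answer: Rational(-86216000364484938265355, 322090894800339262) ≈ -2.6768e+5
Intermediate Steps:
L = Rational(-14857630144, 40819) (L = Add(24, Mul(-8, Add(Mul(Add(25433, -5520), Pow(Add(7749, -48568), -1)), 45502))) = Add(24, Mul(-8, Add(Mul(19913, Pow(-40819, -1)), 45502))) = Add(24, Mul(-8, Add(Mul(19913, Rational(-1, 40819)), 45502))) = Add(24, Mul(-8, Add(Rational(-19913, 40819), 45502))) = Add(24, Mul(-8, Rational(1857326225, 40819))) = Add(24, Rational(-14858609800, 40819)) = Rational(-14857630144, 40819) ≈ -3.6399e+5)
A = Rational(7971568054, 82767) (A = Add(Mul(105568, Rational(-1, 165534)), 96314) = Add(Rational(-52784, 82767), 96314) = Rational(7971568054, 82767) ≈ 96313.)
Add(Add(L, A), Add(Mul(68634, Pow(32201, -1)), Mul(-90335, Pow(26646, -1)))) = Add(Add(Rational(-14857630144, 40819), Rational(7971568054, 82767)), Add(Mul(68634, Pow(32201, -1)), Mul(-90335, Pow(26646, -1)))) = Add(Rational(-904330037732222, 3378466173), Add(Mul(68634, Rational(1, 32201)), Mul(-90335, Rational(1, 26646)))) = Add(Rational(-904330037732222, 3378466173), Add(Rational(68634, 32201), Rational(-90335, 26646))) = Add(Rational(-904330037732222, 3378466173), Rational(-1080055771, 858027846)) = Rational(-86216000364484938265355, 322090894800339262)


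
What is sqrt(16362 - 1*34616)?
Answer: I*sqrt(18254) ≈ 135.11*I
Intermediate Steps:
sqrt(16362 - 1*34616) = sqrt(16362 - 34616) = sqrt(-18254) = I*sqrt(18254)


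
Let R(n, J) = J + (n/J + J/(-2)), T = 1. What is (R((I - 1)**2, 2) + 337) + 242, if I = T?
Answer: 580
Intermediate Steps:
I = 1
R(n, J) = J/2 + n/J (R(n, J) = J + (n/J + J*(-1/2)) = J + (n/J - J/2) = J + (-J/2 + n/J) = J/2 + n/J)
(R((I - 1)**2, 2) + 337) + 242 = (((1/2)*2 + (1 - 1)**2/2) + 337) + 242 = ((1 + 0**2*(1/2)) + 337) + 242 = ((1 + 0*(1/2)) + 337) + 242 = ((1 + 0) + 337) + 242 = (1 + 337) + 242 = 338 + 242 = 580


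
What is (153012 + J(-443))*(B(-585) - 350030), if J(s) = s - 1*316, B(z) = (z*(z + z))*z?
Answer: -61015889139840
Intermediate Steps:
B(z) = 2*z³ (B(z) = (z*(2*z))*z = (2*z²)*z = 2*z³)
J(s) = -316 + s (J(s) = s - 316 = -316 + s)
(153012 + J(-443))*(B(-585) - 350030) = (153012 + (-316 - 443))*(2*(-585)³ - 350030) = (153012 - 759)*(2*(-200201625) - 350030) = 152253*(-400403250 - 350030) = 152253*(-400753280) = -61015889139840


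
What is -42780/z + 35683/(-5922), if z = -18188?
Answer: -98914811/26927334 ≈ -3.6734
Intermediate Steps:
-42780/z + 35683/(-5922) = -42780/(-18188) + 35683/(-5922) = -42780*(-1/18188) + 35683*(-1/5922) = 10695/4547 - 35683/5922 = -98914811/26927334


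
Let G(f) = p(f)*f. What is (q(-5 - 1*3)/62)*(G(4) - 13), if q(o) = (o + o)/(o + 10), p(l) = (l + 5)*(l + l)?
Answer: -1100/31 ≈ -35.484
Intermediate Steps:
p(l) = 2*l*(5 + l) (p(l) = (5 + l)*(2*l) = 2*l*(5 + l))
q(o) = 2*o/(10 + o) (q(o) = (2*o)/(10 + o) = 2*o/(10 + o))
G(f) = 2*f²*(5 + f) (G(f) = (2*f*(5 + f))*f = 2*f²*(5 + f))
(q(-5 - 1*3)/62)*(G(4) - 13) = ((2*(-5 - 1*3)/(10 + (-5 - 1*3)))/62)*(2*4²*(5 + 4) - 13) = ((2*(-5 - 3)/(10 + (-5 - 3)))*(1/62))*(2*16*9 - 13) = ((2*(-8)/(10 - 8))*(1/62))*(288 - 13) = ((2*(-8)/2)*(1/62))*275 = ((2*(-8)*(½))*(1/62))*275 = -8*1/62*275 = -4/31*275 = -1100/31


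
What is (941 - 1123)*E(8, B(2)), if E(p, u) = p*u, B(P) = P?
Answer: -2912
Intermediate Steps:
(941 - 1123)*E(8, B(2)) = (941 - 1123)*(8*2) = -182*16 = -2912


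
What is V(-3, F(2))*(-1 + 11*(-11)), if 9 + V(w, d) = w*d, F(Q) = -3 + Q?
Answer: 732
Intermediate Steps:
V(w, d) = -9 + d*w (V(w, d) = -9 + w*d = -9 + d*w)
V(-3, F(2))*(-1 + 11*(-11)) = (-9 + (-3 + 2)*(-3))*(-1 + 11*(-11)) = (-9 - 1*(-3))*(-1 - 121) = (-9 + 3)*(-122) = -6*(-122) = 732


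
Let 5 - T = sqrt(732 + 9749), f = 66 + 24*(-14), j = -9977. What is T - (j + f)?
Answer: 10252 - sqrt(10481) ≈ 10150.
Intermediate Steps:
f = -270 (f = 66 - 336 = -270)
T = 5 - sqrt(10481) (T = 5 - sqrt(732 + 9749) = 5 - sqrt(10481) ≈ -97.377)
T - (j + f) = (5 - sqrt(10481)) - (-9977 - 270) = (5 - sqrt(10481)) - 1*(-10247) = (5 - sqrt(10481)) + 10247 = 10252 - sqrt(10481)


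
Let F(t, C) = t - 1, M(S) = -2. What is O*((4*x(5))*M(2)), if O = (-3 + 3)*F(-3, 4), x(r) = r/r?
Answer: 0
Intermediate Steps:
F(t, C) = -1 + t
x(r) = 1
O = 0 (O = (-3 + 3)*(-1 - 3) = 0*(-4) = 0)
O*((4*x(5))*M(2)) = 0*((4*1)*(-2)) = 0*(4*(-2)) = 0*(-8) = 0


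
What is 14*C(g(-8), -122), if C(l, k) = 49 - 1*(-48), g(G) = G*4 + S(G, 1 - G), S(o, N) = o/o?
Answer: 1358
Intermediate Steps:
S(o, N) = 1
g(G) = 1 + 4*G (g(G) = G*4 + 1 = 4*G + 1 = 1 + 4*G)
C(l, k) = 97 (C(l, k) = 49 + 48 = 97)
14*C(g(-8), -122) = 14*97 = 1358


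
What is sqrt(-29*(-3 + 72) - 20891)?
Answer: 2*I*sqrt(5723) ≈ 151.3*I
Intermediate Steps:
sqrt(-29*(-3 + 72) - 20891) = sqrt(-29*69 - 20891) = sqrt(-2001 - 20891) = sqrt(-22892) = 2*I*sqrt(5723)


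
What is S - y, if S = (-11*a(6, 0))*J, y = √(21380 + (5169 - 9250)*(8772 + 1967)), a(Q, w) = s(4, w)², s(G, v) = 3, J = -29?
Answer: 2871 - I*√43804479 ≈ 2871.0 - 6618.5*I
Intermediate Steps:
a(Q, w) = 9 (a(Q, w) = 3² = 9)
y = I*√43804479 (y = √(21380 - 4081*10739) = √(21380 - 43825859) = √(-43804479) = I*√43804479 ≈ 6618.5*I)
S = 2871 (S = -11*9*(-29) = -99*(-29) = 2871)
S - y = 2871 - I*√43804479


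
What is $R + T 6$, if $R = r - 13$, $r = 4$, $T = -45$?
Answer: $-279$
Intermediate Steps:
$R = -9$ ($R = 4 - 13 = -9$)
$R + T 6 = -9 - 270 = -279$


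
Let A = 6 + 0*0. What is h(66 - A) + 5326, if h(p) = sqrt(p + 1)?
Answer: 5326 + sqrt(61) ≈ 5333.8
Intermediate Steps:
A = 6 (A = 6 + 0 = 6)
h(p) = sqrt(1 + p)
h(66 - A) + 5326 = sqrt(1 + (66 - 1*6)) + 5326 = sqrt(1 + (66 - 6)) + 5326 = sqrt(1 + 60) + 5326 = sqrt(61) + 5326 = 5326 + sqrt(61)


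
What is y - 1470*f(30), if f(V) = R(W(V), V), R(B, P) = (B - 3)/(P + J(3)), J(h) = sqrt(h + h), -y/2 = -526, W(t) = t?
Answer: -41702/149 + 6615*sqrt(6)/149 ≈ -171.13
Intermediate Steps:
y = 1052 (y = -2*(-526) = 1052)
J(h) = sqrt(2)*sqrt(h) (J(h) = sqrt(2*h) = sqrt(2)*sqrt(h))
R(B, P) = (-3 + B)/(P + sqrt(6)) (R(B, P) = (B - 3)/(P + sqrt(2)*sqrt(3)) = (-3 + B)/(P + sqrt(6)))
f(V) = (-3 + V)/(V + sqrt(6))
y - 1470*f(30) = 1052 - 1470*(-3 + 30)/(30 + sqrt(6)) = 1052 - 1470*27/(30 + sqrt(6)) = 1052 - 39690/(30 + sqrt(6))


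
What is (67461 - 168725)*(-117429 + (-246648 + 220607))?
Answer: 14528346080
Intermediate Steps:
(67461 - 168725)*(-117429 + (-246648 + 220607)) = -101264*(-117429 - 26041) = -101264*(-143470) = 14528346080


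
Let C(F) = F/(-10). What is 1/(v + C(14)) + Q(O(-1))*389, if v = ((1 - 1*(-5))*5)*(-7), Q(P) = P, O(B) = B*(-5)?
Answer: 2055860/1057 ≈ 1945.0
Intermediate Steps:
O(B) = -5*B
C(F) = -F/10 (C(F) = F*(-⅒) = -F/10)
v = -210 (v = ((1 + 5)*5)*(-7) = (6*5)*(-7) = 30*(-7) = -210)
1/(v + C(14)) + Q(O(-1))*389 = 1/(-210 - ⅒*14) - 5*(-1)*389 = 1/(-210 - 7/5) + 5*389 = 1/(-1057/5) + 1945 = -5/1057 + 1945 = 2055860/1057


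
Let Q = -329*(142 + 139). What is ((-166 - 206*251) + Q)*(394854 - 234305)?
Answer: -23170592229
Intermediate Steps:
Q = -92449 (Q = -329*281 = -92449)
((-166 - 206*251) + Q)*(394854 - 234305) = ((-166 - 206*251) - 92449)*(394854 - 234305) = ((-166 - 51706) - 92449)*160549 = (-51872 - 92449)*160549 = -144321*160549 = -23170592229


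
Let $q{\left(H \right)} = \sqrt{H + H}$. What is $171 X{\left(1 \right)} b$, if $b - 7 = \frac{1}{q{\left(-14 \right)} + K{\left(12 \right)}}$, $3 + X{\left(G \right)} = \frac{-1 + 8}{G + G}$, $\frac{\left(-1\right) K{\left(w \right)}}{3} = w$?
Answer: $\frac{197334}{331} - \frac{171 i \sqrt{7}}{1324} \approx 596.17 - 0.34171 i$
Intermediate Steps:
$K{\left(w \right)} = - 3 w$
$q{\left(H \right)} = \sqrt{2} \sqrt{H}$ ($q{\left(H \right)} = \sqrt{2 H} = \sqrt{2} \sqrt{H}$)
$X{\left(G \right)} = -3 + \frac{7}{2 G}$ ($X{\left(G \right)} = -3 + \frac{-1 + 8}{G + G} = -3 + \frac{7}{2 G}$)
$b = 7 + \frac{1}{-36 + 2 i \sqrt{7}}$ ($b = 7 + \frac{1}{\sqrt{2} \sqrt{-14} - 36} = 7 + \frac{1}{\sqrt{2} i \sqrt{14} - 36} = 7 + \frac{1}{2 i \sqrt{7} - 36} = 7 + \frac{1}{-36 + 2 i \sqrt{7}} \approx 6.9728 - 0.0039966 i$)
$171 X{\left(1 \right)} b = 171 \left(-3 + \frac{7}{2 \cdot 1}\right) \left(\frac{2308}{331} - \frac{i \sqrt{7}}{662}\right) = 171 \left(-3 + \frac{7}{2} \cdot 1\right) \left(\frac{2308}{331} - \frac{i \sqrt{7}}{662}\right) = 171 \left(-3 + \frac{7}{2}\right) \left(\frac{2308}{331} - \frac{i \sqrt{7}}{662}\right) = 171 \cdot \frac{1}{2} \left(\frac{2308}{331} - \frac{i \sqrt{7}}{662}\right) = \frac{171 \left(\frac{2308}{331} - \frac{i \sqrt{7}}{662}\right)}{2} = \frac{197334}{331} - \frac{171 i \sqrt{7}}{1324}$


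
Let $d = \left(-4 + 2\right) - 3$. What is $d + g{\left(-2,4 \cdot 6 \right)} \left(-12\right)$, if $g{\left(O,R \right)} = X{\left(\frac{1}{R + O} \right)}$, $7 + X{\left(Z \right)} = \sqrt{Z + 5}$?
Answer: $79 - \frac{6 \sqrt{2442}}{11} \approx 52.045$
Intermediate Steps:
$X{\left(Z \right)} = -7 + \sqrt{5 + Z}$ ($X{\left(Z \right)} = -7 + \sqrt{Z + 5} = -7 + \sqrt{5 + Z}$)
$g{\left(O,R \right)} = -7 + \sqrt{5 + \frac{1}{O + R}}$ ($g{\left(O,R \right)} = -7 + \sqrt{5 + \frac{1}{R + O}} = -7 + \sqrt{5 + \frac{1}{O + R}}$)
$d = -5$ ($d = -2 - 3 = -5$)
$d + g{\left(-2,4 \cdot 6 \right)} \left(-12\right) = -5 + \left(-7 + \sqrt{\frac{1 + 5 \left(-2\right) + 5 \cdot 4 \cdot 6}{-2 + 4 \cdot 6}}\right) \left(-12\right) = -5 + \left(-7 + \sqrt{\frac{1 - 10 + 5 \cdot 24}{-2 + 24}}\right) \left(-12\right) = -5 + \left(-7 + \sqrt{\frac{1 - 10 + 120}{22}}\right) \left(-12\right) = -5 + \left(-7 + \sqrt{\frac{1}{22} \cdot 111}\right) \left(-12\right) = -5 + \left(-7 + \sqrt{\frac{111}{22}}\right) \left(-12\right) = -5 + \left(-7 + \frac{\sqrt{2442}}{22}\right) \left(-12\right) = -5 + \left(84 - \frac{6 \sqrt{2442}}{11}\right) = 79 - \frac{6 \sqrt{2442}}{11}$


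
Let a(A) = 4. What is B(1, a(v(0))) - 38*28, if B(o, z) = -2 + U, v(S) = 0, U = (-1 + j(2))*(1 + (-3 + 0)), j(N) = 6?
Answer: -1076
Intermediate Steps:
U = -10 (U = (-1 + 6)*(1 + (-3 + 0)) = 5*(1 - 3) = 5*(-2) = -10)
B(o, z) = -12 (B(o, z) = -2 - 10 = -12)
B(1, a(v(0))) - 38*28 = -12 - 38*28 = -12 - 1064 = -1076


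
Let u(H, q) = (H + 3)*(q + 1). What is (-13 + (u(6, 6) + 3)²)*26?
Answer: 112918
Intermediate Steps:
u(H, q) = (1 + q)*(3 + H) (u(H, q) = (3 + H)*(1 + q) = (1 + q)*(3 + H))
(-13 + (u(6, 6) + 3)²)*26 = (-13 + ((3 + 6 + 3*6 + 6*6) + 3)²)*26 = (-13 + ((3 + 6 + 18 + 36) + 3)²)*26 = (-13 + (63 + 3)²)*26 = (-13 + 66²)*26 = (-13 + 4356)*26 = 4343*26 = 112918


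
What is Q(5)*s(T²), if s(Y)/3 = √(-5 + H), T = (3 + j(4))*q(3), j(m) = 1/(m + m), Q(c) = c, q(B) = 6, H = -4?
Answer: 45*I ≈ 45.0*I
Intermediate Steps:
j(m) = 1/(2*m)
T = 75/4 (T = (3 + (½)/4)*6 = (3 + (½)*(¼))*6 = (3 + ⅛)*6 = (25/8)*6 = 75/4 ≈ 18.750)
s(Y) = 9*I (s(Y) = 3*√(-5 - 4) = 3*√(-9) = 3*(3*I) = 9*I)
Q(5)*s(T²) = 5*(9*I) = 45*I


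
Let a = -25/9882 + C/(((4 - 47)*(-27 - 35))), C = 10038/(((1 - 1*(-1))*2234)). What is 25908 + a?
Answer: 762416045736061/29427825204 ≈ 25908.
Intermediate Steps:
C = 5019/2234 (C = 10038/(((1 + 1)*2234)) = 10038/((2*2234)) = 10038/4468 = 10038*(1/4468) = 5019/2234 ≈ 2.2466)
a = -49649171/29427825204 (a = -25/9882 + 5019/(2234*(((4 - 47)*(-27 - 35)))) = -25*1/9882 + 5019/(2234*((-43*(-62)))) = -25/9882 + (5019/2234)/2666 = -25/9882 + (5019/2234)*(1/2666) = -25/9882 + 5019/5955844 = -49649171/29427825204 ≈ -0.0016872)
25908 + a = 25908 - 49649171/29427825204 = 762416045736061/29427825204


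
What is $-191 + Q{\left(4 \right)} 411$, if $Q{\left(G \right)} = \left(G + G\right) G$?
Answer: $12961$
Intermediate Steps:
$Q{\left(G \right)} = 2 G^{2}$ ($Q{\left(G \right)} = 2 G G = 2 G^{2}$)
$-191 + Q{\left(4 \right)} 411 = -191 + 2 \cdot 4^{2} \cdot 411 = -191 + 2 \cdot 16 \cdot 411 = -191 + 32 \cdot 411 = -191 + 13152 = 12961$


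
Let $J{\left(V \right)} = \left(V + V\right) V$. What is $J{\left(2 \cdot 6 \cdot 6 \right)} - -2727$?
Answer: $13095$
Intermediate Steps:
$J{\left(V \right)} = 2 V^{2}$ ($J{\left(V \right)} = 2 V V = 2 V^{2}$)
$J{\left(2 \cdot 6 \cdot 6 \right)} - -2727 = 2 \left(2 \cdot 6 \cdot 6\right)^{2} - -2727 = 2 \left(12 \cdot 6\right)^{2} + 2727 = 2 \cdot 72^{2} + 2727 = 2 \cdot 5184 + 2727 = 10368 + 2727 = 13095$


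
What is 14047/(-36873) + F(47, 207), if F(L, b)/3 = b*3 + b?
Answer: 91578485/36873 ≈ 2483.6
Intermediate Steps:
F(L, b) = 12*b (F(L, b) = 3*(b*3 + b) = 3*(3*b + b) = 3*(4*b) = 12*b)
14047/(-36873) + F(47, 207) = 14047/(-36873) + 12*207 = 14047*(-1/36873) + 2484 = -14047/36873 + 2484 = 91578485/36873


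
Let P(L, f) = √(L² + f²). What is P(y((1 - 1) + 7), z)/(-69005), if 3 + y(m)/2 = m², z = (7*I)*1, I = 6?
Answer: -2*√2557/69005 ≈ -0.0014656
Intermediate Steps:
z = 42 (z = (7*6)*1 = 42*1 = 42)
y(m) = -6 + 2*m²
P(y((1 - 1) + 7), z)/(-69005) = √((-6 + 2*((1 - 1) + 7)²)² + 42²)/(-69005) = √((-6 + 2*(0 + 7)²)² + 1764)*(-1/69005) = √((-6 + 2*7²)² + 1764)*(-1/69005) = √((-6 + 2*49)² + 1764)*(-1/69005) = √((-6 + 98)² + 1764)*(-1/69005) = √(92² + 1764)*(-1/69005) = √(8464 + 1764)*(-1/69005) = √10228*(-1/69005) = (2*√2557)*(-1/69005) = -2*√2557/69005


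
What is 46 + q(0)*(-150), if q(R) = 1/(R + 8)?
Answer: 109/4 ≈ 27.250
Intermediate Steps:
q(R) = 1/(8 + R)
46 + q(0)*(-150) = 46 - 150/(8 + 0) = 46 - 150/8 = 46 + (⅛)*(-150) = 46 - 75/4 = 109/4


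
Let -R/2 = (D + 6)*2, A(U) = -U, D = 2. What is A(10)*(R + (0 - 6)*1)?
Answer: 380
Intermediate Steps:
R = -32 (R = -2*(2 + 6)*2 = -16*2 = -2*16 = -32)
A(10)*(R + (0 - 6)*1) = (-1*10)*(-32 + (0 - 6)*1) = -10*(-32 - 6*1) = -10*(-32 - 6) = -10*(-38) = 380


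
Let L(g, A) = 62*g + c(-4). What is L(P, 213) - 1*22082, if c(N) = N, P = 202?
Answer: -9562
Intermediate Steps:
L(g, A) = -4 + 62*g (L(g, A) = 62*g - 4 = -4 + 62*g)
L(P, 213) - 1*22082 = (-4 + 62*202) - 1*22082 = (-4 + 12524) - 22082 = 12520 - 22082 = -9562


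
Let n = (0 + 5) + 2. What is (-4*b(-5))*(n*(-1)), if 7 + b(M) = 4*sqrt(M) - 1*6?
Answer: -364 + 112*I*sqrt(5) ≈ -364.0 + 250.44*I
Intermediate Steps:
n = 7 (n = 5 + 2 = 7)
b(M) = -13 + 4*sqrt(M) (b(M) = -7 + (4*sqrt(M) - 1*6) = -7 + (4*sqrt(M) - 6) = -7 + (-6 + 4*sqrt(M)) = -13 + 4*sqrt(M))
(-4*b(-5))*(n*(-1)) = (-4*(-13 + 4*sqrt(-5)))*(7*(-1)) = -4*(-13 + 4*(I*sqrt(5)))*(-7) = -4*(-13 + 4*I*sqrt(5))*(-7) = (52 - 16*I*sqrt(5))*(-7) = -364 + 112*I*sqrt(5)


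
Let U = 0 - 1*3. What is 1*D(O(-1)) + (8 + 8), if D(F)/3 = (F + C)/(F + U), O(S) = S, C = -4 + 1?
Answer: 19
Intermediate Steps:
U = -3 (U = 0 - 3 = -3)
C = -3
D(F) = 3 (D(F) = 3*((F - 3)/(F - 3)) = 3*((-3 + F)/(-3 + F)) = 3*1 = 3)
1*D(O(-1)) + (8 + 8) = 1*3 + (8 + 8) = 3 + 16 = 19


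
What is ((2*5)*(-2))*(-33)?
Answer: 660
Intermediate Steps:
((2*5)*(-2))*(-33) = (10*(-2))*(-33) = -20*(-33) = 660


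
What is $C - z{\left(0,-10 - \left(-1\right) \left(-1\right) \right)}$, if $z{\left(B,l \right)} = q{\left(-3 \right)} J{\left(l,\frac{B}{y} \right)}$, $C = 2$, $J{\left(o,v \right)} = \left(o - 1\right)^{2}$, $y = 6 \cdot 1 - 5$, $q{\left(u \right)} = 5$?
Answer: $-718$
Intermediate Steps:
$y = 1$ ($y = 6 - 5 = 1$)
$J{\left(o,v \right)} = \left(-1 + o\right)^{2}$
$z{\left(B,l \right)} = 5 \left(-1 + l\right)^{2}$
$C - z{\left(0,-10 - \left(-1\right) \left(-1\right) \right)} = 2 - 5 \left(-1 - \left(10 - -1\right)\right)^{2} = 2 - 5 \left(-1 - 11\right)^{2} = 2 - 5 \left(-12\right)^{2} = 2 - 5 \cdot 144 = 2 - 720 = -718$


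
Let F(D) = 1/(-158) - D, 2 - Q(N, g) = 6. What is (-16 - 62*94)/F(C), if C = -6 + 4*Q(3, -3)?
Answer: -923352/3475 ≈ -265.71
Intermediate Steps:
Q(N, g) = -4 (Q(N, g) = 2 - 1*6 = 2 - 6 = -4)
C = -22 (C = -6 + 4*(-4) = -6 - 16 = -22)
F(D) = -1/158 - D
(-16 - 62*94)/F(C) = (-16 - 62*94)/(-1/158 - 1*(-22)) = (-16 - 5828)/(-1/158 + 22) = -5844/3475/158 = -5844*158/3475 = -923352/3475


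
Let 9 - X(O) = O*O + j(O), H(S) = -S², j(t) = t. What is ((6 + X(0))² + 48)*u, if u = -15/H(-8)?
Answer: 4095/64 ≈ 63.984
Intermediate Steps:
X(O) = 9 - O - O² (X(O) = 9 - (O*O + O) = 9 - (O² + O) = 9 - (O + O²) = 9 + (-O - O²) = 9 - O - O²)
u = 15/64 (u = -15/((-1*(-8)²)) = -15/((-1*64)) = -15/(-64) = -15*(-1/64) = 15/64 ≈ 0.23438)
((6 + X(0))² + 48)*u = ((6 + (9 - 1*0 - 1*0²))² + 48)*(15/64) = ((6 + (9 + 0 - 1*0))² + 48)*(15/64) = ((6 + (9 + 0 + 0))² + 48)*(15/64) = ((6 + 9)² + 48)*(15/64) = (15² + 48)*(15/64) = (225 + 48)*(15/64) = 273*(15/64) = 4095/64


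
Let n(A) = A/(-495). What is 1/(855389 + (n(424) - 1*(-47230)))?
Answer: 495/446795981 ≈ 1.1079e-6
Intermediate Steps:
n(A) = -A/495 (n(A) = A*(-1/495) = -A/495)
1/(855389 + (n(424) - 1*(-47230))) = 1/(855389 + (-1/495*424 - 1*(-47230))) = 1/(855389 + (-424/495 + 47230)) = 1/(855389 + 23378426/495) = 1/(446795981/495) = 495/446795981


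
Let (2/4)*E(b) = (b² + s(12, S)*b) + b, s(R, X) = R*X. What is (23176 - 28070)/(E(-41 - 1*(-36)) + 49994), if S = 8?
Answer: -2447/24537 ≈ -0.099727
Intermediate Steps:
E(b) = 2*b² + 194*b (E(b) = 2*((b² + (12*8)*b) + b) = 2*((b² + 96*b) + b) = 2*(b² + 97*b) = 2*b² + 194*b)
(23176 - 28070)/(E(-41 - 1*(-36)) + 49994) = (23176 - 28070)/(2*(-41 - 1*(-36))*(97 + (-41 - 1*(-36))) + 49994) = -4894/(2*(-41 + 36)*(97 + (-41 + 36)) + 49994) = -4894/(2*(-5)*(97 - 5) + 49994) = -4894/(2*(-5)*92 + 49994) = -4894/(-920 + 49994) = -4894/49074 = -4894*1/49074 = -2447/24537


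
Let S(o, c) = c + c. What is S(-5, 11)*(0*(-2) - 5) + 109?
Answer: -1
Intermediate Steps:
S(o, c) = 2*c
S(-5, 11)*(0*(-2) - 5) + 109 = (2*11)*(0*(-2) - 5) + 109 = 22*(0 - 5) + 109 = 22*(-5) + 109 = -110 + 109 = -1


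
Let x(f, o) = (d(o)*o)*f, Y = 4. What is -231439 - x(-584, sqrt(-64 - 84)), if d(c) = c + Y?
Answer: -317871 + 4672*I*sqrt(37) ≈ -3.1787e+5 + 28419.0*I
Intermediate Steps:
d(c) = 4 + c (d(c) = c + 4 = 4 + c)
x(f, o) = f*o*(4 + o) (x(f, o) = ((4 + o)*o)*f = (o*(4 + o))*f = f*o*(4 + o))
-231439 - x(-584, sqrt(-64 - 84)) = -231439 - (-584)*sqrt(-64 - 84)*(4 + sqrt(-64 - 84)) = -231439 - (-584)*sqrt(-148)*(4 + sqrt(-148)) = -231439 - (-584)*2*I*sqrt(37)*(4 + 2*I*sqrt(37)) = -231439 - (-1168)*I*sqrt(37)*(4 + 2*I*sqrt(37)) = -231439 + 1168*I*sqrt(37)*(4 + 2*I*sqrt(37))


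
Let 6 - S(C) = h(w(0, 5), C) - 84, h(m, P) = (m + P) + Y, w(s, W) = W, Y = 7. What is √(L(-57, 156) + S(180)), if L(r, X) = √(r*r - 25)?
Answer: √(-102 + 2*√806) ≈ 6.7246*I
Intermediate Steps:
L(r, X) = √(-25 + r²) (L(r, X) = √(r² - 25) = √(-25 + r²))
h(m, P) = 7 + P + m (h(m, P) = (m + P) + 7 = (P + m) + 7 = 7 + P + m)
S(C) = 78 - C (S(C) = 6 - ((7 + C + 5) - 84) = 6 - ((12 + C) - 84) = 6 - (-72 + C) = 6 + (72 - C) = 78 - C)
√(L(-57, 156) + S(180)) = √(√(-25 + (-57)²) + (78 - 1*180)) = √(√(-25 + 3249) + (78 - 180)) = √(√3224 - 102) = √(2*√806 - 102) = √(-102 + 2*√806)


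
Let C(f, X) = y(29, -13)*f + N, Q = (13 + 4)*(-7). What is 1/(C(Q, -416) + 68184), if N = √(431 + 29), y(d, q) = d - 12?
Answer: 66161/4377277461 - 2*√115/4377277461 ≈ 1.5110e-5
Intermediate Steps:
y(d, q) = -12 + d
N = 2*√115 (N = √460 = 2*√115 ≈ 21.448)
Q = -119 (Q = 17*(-7) = -119)
C(f, X) = 2*√115 + 17*f (C(f, X) = (-12 + 29)*f + 2*√115 = 17*f + 2*√115 = 2*√115 + 17*f)
1/(C(Q, -416) + 68184) = 1/((2*√115 + 17*(-119)) + 68184) = 1/((2*√115 - 2023) + 68184) = 1/((-2023 + 2*√115) + 68184) = 1/(66161 + 2*√115)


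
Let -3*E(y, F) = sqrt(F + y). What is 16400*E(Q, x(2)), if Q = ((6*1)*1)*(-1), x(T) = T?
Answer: -32800*I/3 ≈ -10933.0*I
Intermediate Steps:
Q = -6 (Q = (6*1)*(-1) = 6*(-1) = -6)
E(y, F) = -sqrt(F + y)/3
16400*E(Q, x(2)) = 16400*(-sqrt(2 - 6)/3) = 16400*(-2*I/3) = -32800*I/3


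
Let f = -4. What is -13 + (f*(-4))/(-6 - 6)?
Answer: -43/3 ≈ -14.333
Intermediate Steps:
-13 + (f*(-4))/(-6 - 6) = -13 + (-4*(-4))/(-6 - 6) = -13 + 16/(-12) = -13 - 1/12*16 = -13 - 4/3 = -43/3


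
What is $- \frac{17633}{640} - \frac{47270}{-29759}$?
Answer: $- \frac{494487647}{19045760} \approx -25.963$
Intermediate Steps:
$- \frac{17633}{640} - \frac{47270}{-29759} = \left(-17633\right) \frac{1}{640} - - \frac{47270}{29759} = - \frac{17633}{640} + \frac{47270}{29759} = - \frac{494487647}{19045760}$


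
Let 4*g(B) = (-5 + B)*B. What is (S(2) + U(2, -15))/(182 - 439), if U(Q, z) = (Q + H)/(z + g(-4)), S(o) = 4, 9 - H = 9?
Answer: -11/771 ≈ -0.014267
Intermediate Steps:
H = 0 (H = 9 - 1*9 = 9 - 9 = 0)
g(B) = B*(-5 + B)/4 (g(B) = ((-5 + B)*B)/4 = (B*(-5 + B))/4 = B*(-5 + B)/4)
U(Q, z) = Q/(9 + z) (U(Q, z) = (Q + 0)/(z + (¼)*(-4)*(-5 - 4)) = Q/(z + (¼)*(-4)*(-9)) = Q/(z + 9) = Q/(9 + z))
(S(2) + U(2, -15))/(182 - 439) = (4 + 2/(9 - 15))/(182 - 439) = (4 + 2/(-6))/(-257) = (4 + 2*(-⅙))*(-1/257) = (4 - ⅓)*(-1/257) = (11/3)*(-1/257) = -11/771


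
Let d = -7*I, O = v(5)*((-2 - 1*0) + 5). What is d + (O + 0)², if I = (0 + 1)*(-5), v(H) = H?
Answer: 260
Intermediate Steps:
O = 15 (O = 5*((-2 - 1*0) + 5) = 5*((-2 + 0) + 5) = 5*(-2 + 5) = 5*3 = 15)
I = -5 (I = 1*(-5) = -5)
d = 35 (d = -7*(-5) = 35)
d + (O + 0)² = 35 + (15 + 0)² = 35 + 15² = 35 + 225 = 260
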